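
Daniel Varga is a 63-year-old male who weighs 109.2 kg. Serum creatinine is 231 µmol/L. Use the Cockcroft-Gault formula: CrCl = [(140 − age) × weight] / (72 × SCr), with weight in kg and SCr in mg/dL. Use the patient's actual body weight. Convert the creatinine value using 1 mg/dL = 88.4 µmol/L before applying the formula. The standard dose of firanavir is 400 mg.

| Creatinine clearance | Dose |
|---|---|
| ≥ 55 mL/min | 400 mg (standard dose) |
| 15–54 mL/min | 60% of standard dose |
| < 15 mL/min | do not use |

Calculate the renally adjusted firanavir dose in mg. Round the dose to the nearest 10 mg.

SCr = 231 / 88.4 = 2.613 mg/dL
CrCl = (140 − 63) × 109.2 / (72 × 2.613) = 8408.4 / 188.14 ≈ 44.7 mL/min
CrCl ≈ 45 mL/min → bracket 15–54 mL/min.
60% of 400 mg = 240 mg

240 mg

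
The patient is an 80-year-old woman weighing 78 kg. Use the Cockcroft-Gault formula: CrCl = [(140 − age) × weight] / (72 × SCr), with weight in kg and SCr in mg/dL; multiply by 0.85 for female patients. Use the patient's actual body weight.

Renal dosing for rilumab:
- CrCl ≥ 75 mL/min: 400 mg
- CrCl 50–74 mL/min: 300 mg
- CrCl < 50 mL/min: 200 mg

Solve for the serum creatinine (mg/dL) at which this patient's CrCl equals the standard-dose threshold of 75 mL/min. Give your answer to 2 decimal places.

0.74 mg/dL

Standard dose requires CrCl ≥ 75 mL/min.
Set (140 − 80) × 78 × 0.85 / (72 × SCr) = 75
SCr = (140 − 80) × 78 × 0.85 / (72 × 75) = 0.737 mg/dL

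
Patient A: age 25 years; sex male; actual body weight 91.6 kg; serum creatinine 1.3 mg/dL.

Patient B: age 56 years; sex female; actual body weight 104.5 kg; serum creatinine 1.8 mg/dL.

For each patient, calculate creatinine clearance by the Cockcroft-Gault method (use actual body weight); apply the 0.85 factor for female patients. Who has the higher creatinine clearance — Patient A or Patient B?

Patient A: CrCl = (140 − 25) × 91.6 / (72 × 1.3) = 10534.0 / 93.60 ≈ 112.5 mL/min
Patient B: CrCl = (140 − 56) × 104.5 / (72 × 1.8) × 0.85 = 8778.0 / 129.60 × 0.85 ≈ 57.6 mL/min
112.5 vs 57.6 mL/min → Patient A is higher.

Patient A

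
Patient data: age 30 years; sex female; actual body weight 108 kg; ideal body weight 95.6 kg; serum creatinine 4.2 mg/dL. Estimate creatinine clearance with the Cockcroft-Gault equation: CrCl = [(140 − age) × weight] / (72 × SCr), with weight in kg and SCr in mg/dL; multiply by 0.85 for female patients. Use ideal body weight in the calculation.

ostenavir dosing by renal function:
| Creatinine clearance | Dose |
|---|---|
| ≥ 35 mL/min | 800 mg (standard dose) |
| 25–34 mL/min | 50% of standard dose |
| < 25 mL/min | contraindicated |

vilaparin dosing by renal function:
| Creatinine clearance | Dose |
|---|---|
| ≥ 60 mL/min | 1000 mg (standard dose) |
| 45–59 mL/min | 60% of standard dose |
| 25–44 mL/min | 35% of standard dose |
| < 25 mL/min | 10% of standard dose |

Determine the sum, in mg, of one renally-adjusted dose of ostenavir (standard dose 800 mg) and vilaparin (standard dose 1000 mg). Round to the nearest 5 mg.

CrCl = (140 − 30) × 95.6 / (72 × 4.2) × 0.85 = 10516.0 / 302.40 × 0.85 ≈ 29.6 mL/min
CrCl ≈ 30 mL/min.
ostenavir: 25–34 mL/min → 50% of 800 mg = 400 mg.
vilaparin: 25–44 mL/min → 35% of 1000 mg = 350 mg.
Total = 400 + 350 = 750 mg.

750 mg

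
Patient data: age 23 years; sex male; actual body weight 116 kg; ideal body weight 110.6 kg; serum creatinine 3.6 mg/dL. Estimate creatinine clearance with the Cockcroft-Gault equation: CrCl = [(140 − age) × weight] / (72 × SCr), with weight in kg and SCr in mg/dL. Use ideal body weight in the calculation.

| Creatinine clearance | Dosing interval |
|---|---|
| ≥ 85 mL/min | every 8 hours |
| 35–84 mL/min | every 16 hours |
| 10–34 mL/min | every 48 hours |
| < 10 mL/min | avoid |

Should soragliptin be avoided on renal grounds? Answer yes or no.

CrCl = (140 − 23) × 110.6 / (72 × 3.6) = 12940.2 / 259.20 ≈ 49.9 mL/min
CrCl ≈ 50 mL/min, which is ≥ 10 mL/min.

no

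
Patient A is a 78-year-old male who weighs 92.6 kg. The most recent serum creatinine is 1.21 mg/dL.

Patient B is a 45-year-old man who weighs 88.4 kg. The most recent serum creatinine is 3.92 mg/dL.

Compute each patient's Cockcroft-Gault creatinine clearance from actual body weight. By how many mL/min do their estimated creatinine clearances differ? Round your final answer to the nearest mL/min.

36 mL/min

Patient A: CrCl = (140 − 78) × 92.6 / (72 × 1.21) = 5741.2 / 87.12 ≈ 65.9 mL/min
Patient B: CrCl = (140 − 45) × 88.4 / (72 × 3.92) = 8398.0 / 282.24 ≈ 29.8 mL/min
|65.9 − 29.8| = 36.1 mL/min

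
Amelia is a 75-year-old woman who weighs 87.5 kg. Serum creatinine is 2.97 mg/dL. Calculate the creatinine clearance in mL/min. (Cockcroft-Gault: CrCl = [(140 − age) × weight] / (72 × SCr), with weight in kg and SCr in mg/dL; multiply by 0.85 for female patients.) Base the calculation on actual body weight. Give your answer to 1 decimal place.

CrCl = (140 − 75) × 87.5 / (72 × 2.97) × 0.85 = 5687.5 / 213.84 × 0.85 ≈ 22.6 mL/min

22.6 mL/min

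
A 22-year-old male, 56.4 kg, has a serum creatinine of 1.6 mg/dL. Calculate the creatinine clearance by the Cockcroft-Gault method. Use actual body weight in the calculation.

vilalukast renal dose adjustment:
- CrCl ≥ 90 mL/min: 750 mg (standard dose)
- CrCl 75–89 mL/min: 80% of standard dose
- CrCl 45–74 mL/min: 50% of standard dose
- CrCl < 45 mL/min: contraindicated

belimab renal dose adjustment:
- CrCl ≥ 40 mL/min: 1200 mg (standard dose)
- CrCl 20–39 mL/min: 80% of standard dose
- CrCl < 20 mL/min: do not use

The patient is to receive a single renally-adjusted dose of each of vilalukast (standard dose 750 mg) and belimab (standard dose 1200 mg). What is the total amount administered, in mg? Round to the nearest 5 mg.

1575 mg

CrCl = (140 − 22) × 56.4 / (72 × 1.6) = 6655.2 / 115.20 ≈ 57.8 mL/min
CrCl ≈ 58 mL/min.
vilalukast: 45–74 mL/min → 50% of 750 mg = 375 mg.
belimab: ≥ 40 mL/min → 100% of 1200 mg = 1200 mg.
Total = 375 + 1200 = 1575 mg.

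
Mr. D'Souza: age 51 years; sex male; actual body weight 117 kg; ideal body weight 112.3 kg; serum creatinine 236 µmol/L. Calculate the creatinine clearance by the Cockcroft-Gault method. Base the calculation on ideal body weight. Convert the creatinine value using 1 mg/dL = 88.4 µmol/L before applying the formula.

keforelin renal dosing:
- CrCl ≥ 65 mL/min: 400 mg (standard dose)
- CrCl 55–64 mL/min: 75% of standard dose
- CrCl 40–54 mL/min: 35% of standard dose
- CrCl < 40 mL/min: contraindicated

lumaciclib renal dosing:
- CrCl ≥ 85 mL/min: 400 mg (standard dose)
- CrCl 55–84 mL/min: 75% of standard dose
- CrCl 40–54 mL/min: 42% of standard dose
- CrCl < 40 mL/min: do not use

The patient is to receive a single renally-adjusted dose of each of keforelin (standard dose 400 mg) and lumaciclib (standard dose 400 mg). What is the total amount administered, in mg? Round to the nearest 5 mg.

310 mg

SCr = 236 / 88.4 = 2.67 mg/dL
CrCl = (140 − 51) × 112.3 / (72 × 2.67) = 9994.7 / 192.24 ≈ 52.0 mL/min
CrCl ≈ 52 mL/min.
keforelin: 40–54 mL/min → 35% of 400 mg = 140 mg.
lumaciclib: 40–54 mL/min → 42% of 400 mg = 168 mg.
Total = 140 + 168 = 308 mg.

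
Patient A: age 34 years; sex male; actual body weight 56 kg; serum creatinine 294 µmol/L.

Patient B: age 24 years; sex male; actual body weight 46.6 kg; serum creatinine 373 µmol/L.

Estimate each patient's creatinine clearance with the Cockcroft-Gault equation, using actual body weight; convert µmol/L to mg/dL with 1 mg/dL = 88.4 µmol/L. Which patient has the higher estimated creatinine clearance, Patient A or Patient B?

Patient A: SCr = 294 / 88.4 = 3.326 mg/dL
Patient A: CrCl = (140 − 34) × 56 / (72 × 3.326) = 5936.0 / 239.47 ≈ 24.8 mL/min
Patient B: SCr = 373 / 88.4 = 4.219 mg/dL
Patient B: CrCl = (140 − 24) × 46.6 / (72 × 4.219) = 5405.6 / 303.77 ≈ 17.8 mL/min
24.8 vs 17.8 mL/min → Patient A is higher.

Patient A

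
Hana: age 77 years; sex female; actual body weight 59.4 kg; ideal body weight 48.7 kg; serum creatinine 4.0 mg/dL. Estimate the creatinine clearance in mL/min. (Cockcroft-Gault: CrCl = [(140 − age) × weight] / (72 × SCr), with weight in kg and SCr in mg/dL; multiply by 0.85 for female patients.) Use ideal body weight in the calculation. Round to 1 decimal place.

CrCl = (140 − 77) × 48.7 / (72 × 4) × 0.85 = 3068.1 / 288.00 × 0.85 ≈ 9.1 mL/min

9.1 mL/min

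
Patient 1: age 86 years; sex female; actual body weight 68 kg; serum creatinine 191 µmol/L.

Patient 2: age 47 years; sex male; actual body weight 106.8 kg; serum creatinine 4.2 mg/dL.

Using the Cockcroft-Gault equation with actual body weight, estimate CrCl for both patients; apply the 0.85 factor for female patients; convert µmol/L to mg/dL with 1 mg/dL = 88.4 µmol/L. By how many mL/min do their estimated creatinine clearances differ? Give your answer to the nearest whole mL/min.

13 mL/min

Patient 1: SCr = 191 / 88.4 = 2.161 mg/dL
Patient 1: CrCl = (140 − 86) × 68 / (72 × 2.161) × 0.85 = 3672.0 / 155.59 × 0.85 ≈ 20.1 mL/min
Patient 2: CrCl = (140 − 47) × 106.8 / (72 × 4.2) = 9932.4 / 302.40 ≈ 32.8 mL/min
|20.1 − 32.8| = 12.7 mL/min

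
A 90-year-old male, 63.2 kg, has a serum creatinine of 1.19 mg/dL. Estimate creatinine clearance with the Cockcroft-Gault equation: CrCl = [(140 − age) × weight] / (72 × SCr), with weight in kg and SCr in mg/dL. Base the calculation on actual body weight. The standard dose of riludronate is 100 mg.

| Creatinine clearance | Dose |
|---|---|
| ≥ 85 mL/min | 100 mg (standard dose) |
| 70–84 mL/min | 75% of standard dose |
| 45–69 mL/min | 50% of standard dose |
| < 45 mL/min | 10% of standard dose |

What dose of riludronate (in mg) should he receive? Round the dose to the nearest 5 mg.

CrCl = (140 − 90) × 63.2 / (72 × 1.19) = 3160.0 / 85.68 ≈ 36.9 mL/min
CrCl ≈ 37 mL/min → bracket < 45 mL/min.
10% of 100 mg = 10 mg

10 mg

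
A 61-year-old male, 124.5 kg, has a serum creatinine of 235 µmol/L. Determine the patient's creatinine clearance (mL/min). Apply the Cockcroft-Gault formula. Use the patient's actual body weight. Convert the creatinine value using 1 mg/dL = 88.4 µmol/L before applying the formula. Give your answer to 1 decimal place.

SCr = 235 / 88.4 = 2.658 mg/dL
CrCl = (140 − 61) × 124.5 / (72 × 2.658) = 9835.5 / 191.38 ≈ 51.4 mL/min

51.4 mL/min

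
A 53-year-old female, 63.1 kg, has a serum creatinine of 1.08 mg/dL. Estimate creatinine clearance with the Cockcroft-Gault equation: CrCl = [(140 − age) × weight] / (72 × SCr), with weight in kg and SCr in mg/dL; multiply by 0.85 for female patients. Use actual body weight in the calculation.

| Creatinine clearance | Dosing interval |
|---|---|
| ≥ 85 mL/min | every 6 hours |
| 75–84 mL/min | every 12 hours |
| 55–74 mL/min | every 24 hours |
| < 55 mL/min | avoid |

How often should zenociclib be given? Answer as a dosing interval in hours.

CrCl = (140 − 53) × 63.1 / (72 × 1.08) × 0.85 = 5489.7 / 77.76 × 0.85 ≈ 60.0 mL/min
CrCl ≈ 60 mL/min → bracket 55–74 mL/min → every 24 hours.

every 24 hours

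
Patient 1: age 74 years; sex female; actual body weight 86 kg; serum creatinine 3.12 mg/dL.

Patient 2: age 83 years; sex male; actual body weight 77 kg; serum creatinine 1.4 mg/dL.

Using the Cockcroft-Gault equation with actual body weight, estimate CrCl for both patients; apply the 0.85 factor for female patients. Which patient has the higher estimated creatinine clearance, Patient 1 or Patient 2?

Patient 2

Patient 1: CrCl = (140 − 74) × 86 / (72 × 3.12) × 0.85 = 5676.0 / 224.64 × 0.85 ≈ 21.5 mL/min
Patient 2: CrCl = (140 − 83) × 77 / (72 × 1.4) = 4389.0 / 100.80 ≈ 43.5 mL/min
21.5 vs 43.5 mL/min → Patient 2 is higher.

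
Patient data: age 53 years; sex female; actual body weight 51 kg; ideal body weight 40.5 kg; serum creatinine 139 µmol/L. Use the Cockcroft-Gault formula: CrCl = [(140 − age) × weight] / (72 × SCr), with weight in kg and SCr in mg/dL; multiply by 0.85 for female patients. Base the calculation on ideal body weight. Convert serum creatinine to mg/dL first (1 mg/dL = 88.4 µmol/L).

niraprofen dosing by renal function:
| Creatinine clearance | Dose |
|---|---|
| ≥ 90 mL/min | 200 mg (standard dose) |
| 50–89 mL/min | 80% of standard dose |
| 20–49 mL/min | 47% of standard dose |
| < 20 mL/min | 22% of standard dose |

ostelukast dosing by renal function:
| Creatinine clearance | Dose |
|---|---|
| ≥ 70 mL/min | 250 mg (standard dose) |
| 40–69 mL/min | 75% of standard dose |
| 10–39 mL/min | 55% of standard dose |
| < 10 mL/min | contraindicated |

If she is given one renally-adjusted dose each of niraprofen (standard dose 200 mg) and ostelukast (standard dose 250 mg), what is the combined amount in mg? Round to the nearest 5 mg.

SCr = 139 / 88.4 = 1.572 mg/dL
CrCl = (140 − 53) × 40.5 / (72 × 1.572) × 0.85 = 3523.5 / 113.18 × 0.85 ≈ 26.5 mL/min
CrCl ≈ 26 mL/min.
niraprofen: 20–49 mL/min → 47% of 200 mg = 94 mg.
ostelukast: 10–39 mL/min → 55% of 250 mg = 137.5 mg.
Total = 94 + 137.5 = 231.5 mg.

230 mg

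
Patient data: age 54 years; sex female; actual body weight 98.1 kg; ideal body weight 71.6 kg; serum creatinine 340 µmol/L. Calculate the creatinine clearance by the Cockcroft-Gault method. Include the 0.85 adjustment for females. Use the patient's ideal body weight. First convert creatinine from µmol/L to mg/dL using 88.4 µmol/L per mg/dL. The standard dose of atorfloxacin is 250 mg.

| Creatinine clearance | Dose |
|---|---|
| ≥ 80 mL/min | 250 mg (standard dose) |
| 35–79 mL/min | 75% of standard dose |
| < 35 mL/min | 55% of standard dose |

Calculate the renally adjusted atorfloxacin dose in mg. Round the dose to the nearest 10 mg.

SCr = 340 / 88.4 = 3.846 mg/dL
CrCl = (140 − 54) × 71.6 / (72 × 3.846) × 0.85 = 6157.6 / 276.91 × 0.85 ≈ 18.9 mL/min
CrCl ≈ 19 mL/min → bracket < 35 mL/min.
55% of 250 mg = 137.5 mg → 140 mg

140 mg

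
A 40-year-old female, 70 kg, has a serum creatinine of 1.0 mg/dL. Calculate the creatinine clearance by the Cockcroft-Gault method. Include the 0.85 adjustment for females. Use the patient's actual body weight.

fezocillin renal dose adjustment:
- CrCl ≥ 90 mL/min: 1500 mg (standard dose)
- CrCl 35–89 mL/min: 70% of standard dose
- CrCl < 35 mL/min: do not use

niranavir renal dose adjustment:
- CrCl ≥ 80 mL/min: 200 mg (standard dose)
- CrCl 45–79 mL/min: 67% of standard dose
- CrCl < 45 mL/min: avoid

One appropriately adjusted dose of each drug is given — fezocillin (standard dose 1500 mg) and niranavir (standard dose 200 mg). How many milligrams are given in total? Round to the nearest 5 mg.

CrCl = (140 − 40) × 70 / (72 × 1) × 0.85 = 7000.0 / 72.00 × 0.85 ≈ 82.6 mL/min
CrCl ≈ 83 mL/min.
fezocillin: 35–89 mL/min → 70% of 1500 mg = 1050 mg.
niranavir: ≥ 80 mL/min → 100% of 200 mg = 200 mg.
Total = 1050 + 200 = 1250 mg.

1250 mg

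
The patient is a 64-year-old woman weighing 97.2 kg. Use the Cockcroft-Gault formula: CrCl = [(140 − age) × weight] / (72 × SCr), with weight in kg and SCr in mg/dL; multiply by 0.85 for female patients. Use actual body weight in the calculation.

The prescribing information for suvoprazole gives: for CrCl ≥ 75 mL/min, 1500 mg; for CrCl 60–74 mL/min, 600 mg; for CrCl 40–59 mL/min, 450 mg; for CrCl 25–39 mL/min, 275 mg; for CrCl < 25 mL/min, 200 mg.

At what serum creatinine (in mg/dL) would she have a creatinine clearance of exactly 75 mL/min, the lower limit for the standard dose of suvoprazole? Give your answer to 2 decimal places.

1.16 mg/dL

Standard dose requires CrCl ≥ 75 mL/min.
Set (140 − 64) × 97.2 × 0.85 / (72 × SCr) = 75
SCr = (140 − 64) × 97.2 × 0.85 / (72 × 75) = 1.163 mg/dL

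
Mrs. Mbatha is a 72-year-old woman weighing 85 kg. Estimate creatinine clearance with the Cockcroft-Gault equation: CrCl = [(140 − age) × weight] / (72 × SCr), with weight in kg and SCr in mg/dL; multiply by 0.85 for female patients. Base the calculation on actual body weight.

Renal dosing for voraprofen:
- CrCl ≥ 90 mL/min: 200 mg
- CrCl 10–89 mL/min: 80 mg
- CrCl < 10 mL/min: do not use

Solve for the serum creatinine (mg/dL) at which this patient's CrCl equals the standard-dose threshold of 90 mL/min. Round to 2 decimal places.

Standard dose requires CrCl ≥ 90 mL/min.
Set (140 − 72) × 85 × 0.85 / (72 × SCr) = 90
SCr = (140 − 72) × 85 × 0.85 / (72 × 90) = 0.758 mg/dL

0.76 mg/dL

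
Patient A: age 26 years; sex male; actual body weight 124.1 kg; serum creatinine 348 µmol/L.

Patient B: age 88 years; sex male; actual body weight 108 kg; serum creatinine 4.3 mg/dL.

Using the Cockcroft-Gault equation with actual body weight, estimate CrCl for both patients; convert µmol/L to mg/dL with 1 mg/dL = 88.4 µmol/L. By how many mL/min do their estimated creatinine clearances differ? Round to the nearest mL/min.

32 mL/min

Patient A: SCr = 348 / 88.4 = 3.937 mg/dL
Patient A: CrCl = (140 − 26) × 124.1 / (72 × 3.937) = 14147.4 / 283.46 ≈ 49.9 mL/min
Patient B: CrCl = (140 − 88) × 108 / (72 × 4.3) = 5616.0 / 309.60 ≈ 18.1 mL/min
|49.9 − 18.1| = 31.8 mL/min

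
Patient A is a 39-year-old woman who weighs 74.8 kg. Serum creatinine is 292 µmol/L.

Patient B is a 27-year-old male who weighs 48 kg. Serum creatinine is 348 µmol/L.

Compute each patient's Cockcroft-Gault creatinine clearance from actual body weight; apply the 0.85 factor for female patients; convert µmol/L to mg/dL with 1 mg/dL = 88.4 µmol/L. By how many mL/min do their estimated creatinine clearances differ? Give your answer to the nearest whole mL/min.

8 mL/min

Patient A: SCr = 292 / 88.4 = 3.303 mg/dL
Patient A: CrCl = (140 − 39) × 74.8 / (72 × 3.303) × 0.85 = 7554.8 / 237.82 × 0.85 ≈ 27.0 mL/min
Patient B: SCr = 348 / 88.4 = 3.937 mg/dL
Patient B: CrCl = (140 − 27) × 48 / (72 × 3.937) = 5424.0 / 283.46 ≈ 19.1 mL/min
|27.0 − 19.1| = 7.9 mL/min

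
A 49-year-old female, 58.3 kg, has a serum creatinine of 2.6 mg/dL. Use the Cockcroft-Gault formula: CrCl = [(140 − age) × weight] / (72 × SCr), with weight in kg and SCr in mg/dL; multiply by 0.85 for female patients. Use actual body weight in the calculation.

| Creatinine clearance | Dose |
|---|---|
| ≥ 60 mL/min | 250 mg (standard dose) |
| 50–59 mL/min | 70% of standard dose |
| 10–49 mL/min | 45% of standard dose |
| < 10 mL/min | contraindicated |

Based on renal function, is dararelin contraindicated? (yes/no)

CrCl = (140 − 49) × 58.3 / (72 × 2.6) × 0.85 = 5305.3 / 187.20 × 0.85 ≈ 24.1 mL/min
CrCl ≈ 24 mL/min, which is ≥ 10 mL/min.

no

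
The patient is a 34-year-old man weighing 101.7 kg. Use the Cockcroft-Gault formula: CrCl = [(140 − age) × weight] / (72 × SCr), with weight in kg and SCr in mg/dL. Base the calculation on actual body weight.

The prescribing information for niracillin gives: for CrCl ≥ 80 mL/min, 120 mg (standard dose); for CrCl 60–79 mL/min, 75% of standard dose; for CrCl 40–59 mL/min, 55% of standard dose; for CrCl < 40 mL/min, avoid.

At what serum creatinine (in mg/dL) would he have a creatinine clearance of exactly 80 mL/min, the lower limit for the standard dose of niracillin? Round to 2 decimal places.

1.87 mg/dL

Standard dose requires CrCl ≥ 80 mL/min.
Set (140 − 34) × 101.7 / (72 × SCr) = 80
SCr = (140 − 34) × 101.7 / (72 × 80) = 1.872 mg/dL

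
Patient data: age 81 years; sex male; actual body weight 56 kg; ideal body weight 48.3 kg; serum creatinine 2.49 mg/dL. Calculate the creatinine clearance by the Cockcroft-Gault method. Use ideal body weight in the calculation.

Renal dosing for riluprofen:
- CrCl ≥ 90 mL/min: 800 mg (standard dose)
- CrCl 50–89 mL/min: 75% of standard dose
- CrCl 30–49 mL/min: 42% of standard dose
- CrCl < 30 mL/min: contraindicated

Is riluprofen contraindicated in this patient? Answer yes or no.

CrCl = (140 − 81) × 48.3 / (72 × 2.49) = 2849.7 / 179.28 ≈ 15.9 mL/min
CrCl ≈ 16 mL/min, which is < 30 mL/min.

yes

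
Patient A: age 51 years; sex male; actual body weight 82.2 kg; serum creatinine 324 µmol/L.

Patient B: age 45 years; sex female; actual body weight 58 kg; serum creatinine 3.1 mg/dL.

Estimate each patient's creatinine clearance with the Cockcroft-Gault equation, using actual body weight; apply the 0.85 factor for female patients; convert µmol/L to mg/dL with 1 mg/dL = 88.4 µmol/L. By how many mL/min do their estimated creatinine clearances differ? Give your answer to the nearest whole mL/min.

7 mL/min

Patient A: SCr = 324 / 88.4 = 3.665 mg/dL
Patient A: CrCl = (140 − 51) × 82.2 / (72 × 3.665) = 7315.8 / 263.88 ≈ 27.7 mL/min
Patient B: CrCl = (140 − 45) × 58 / (72 × 3.1) × 0.85 = 5510.0 / 223.20 × 0.85 ≈ 21.0 mL/min
|27.7 − 21.0| = 6.7 mL/min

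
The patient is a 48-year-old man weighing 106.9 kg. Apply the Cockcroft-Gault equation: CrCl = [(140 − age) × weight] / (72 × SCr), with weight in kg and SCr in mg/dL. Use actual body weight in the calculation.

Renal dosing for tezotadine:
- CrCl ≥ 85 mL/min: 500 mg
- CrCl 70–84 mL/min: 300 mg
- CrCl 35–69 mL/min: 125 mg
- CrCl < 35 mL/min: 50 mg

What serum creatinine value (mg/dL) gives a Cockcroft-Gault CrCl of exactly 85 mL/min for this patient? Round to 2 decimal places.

Standard dose requires CrCl ≥ 85 mL/min.
Set (140 − 48) × 106.9 / (72 × SCr) = 85
SCr = (140 − 48) × 106.9 / (72 × 85) = 1.607 mg/dL

1.61 mg/dL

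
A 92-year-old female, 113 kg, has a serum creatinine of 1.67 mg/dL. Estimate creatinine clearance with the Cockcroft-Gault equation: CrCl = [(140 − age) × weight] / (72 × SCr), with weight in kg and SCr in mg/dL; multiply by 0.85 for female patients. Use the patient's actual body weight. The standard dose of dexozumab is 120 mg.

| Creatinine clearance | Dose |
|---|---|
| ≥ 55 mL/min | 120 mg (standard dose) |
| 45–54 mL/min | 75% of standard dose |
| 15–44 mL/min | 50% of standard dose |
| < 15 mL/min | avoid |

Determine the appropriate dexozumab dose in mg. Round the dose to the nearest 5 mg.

60 mg

CrCl = (140 − 92) × 113 / (72 × 1.67) × 0.85 = 5424.0 / 120.24 × 0.85 ≈ 38.3 mL/min
CrCl ≈ 38 mL/min → bracket 15–44 mL/min.
50% of 120 mg = 60 mg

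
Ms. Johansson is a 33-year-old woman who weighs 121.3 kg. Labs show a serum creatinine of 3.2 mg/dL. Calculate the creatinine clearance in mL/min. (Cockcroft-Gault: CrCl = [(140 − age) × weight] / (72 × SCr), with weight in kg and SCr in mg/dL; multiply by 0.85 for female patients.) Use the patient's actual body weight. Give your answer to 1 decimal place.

47.9 mL/min

CrCl = (140 − 33) × 121.3 / (72 × 3.2) × 0.85 = 12979.1 / 230.40 × 0.85 ≈ 47.9 mL/min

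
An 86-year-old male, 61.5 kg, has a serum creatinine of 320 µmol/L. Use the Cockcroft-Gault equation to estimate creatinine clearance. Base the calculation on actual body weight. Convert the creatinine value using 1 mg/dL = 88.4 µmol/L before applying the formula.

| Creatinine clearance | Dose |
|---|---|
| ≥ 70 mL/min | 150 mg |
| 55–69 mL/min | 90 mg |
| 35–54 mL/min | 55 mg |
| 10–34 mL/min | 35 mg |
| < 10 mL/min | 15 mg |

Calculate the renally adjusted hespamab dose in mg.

SCr = 320 / 88.4 = 3.62 mg/dL
CrCl = (140 − 86) × 61.5 / (72 × 3.62) = 3321.0 / 260.64 ≈ 12.7 mL/min
CrCl ≈ 13 mL/min → bracket 10–34 mL/min.
Dose for this bracket: 35 mg.

35 mg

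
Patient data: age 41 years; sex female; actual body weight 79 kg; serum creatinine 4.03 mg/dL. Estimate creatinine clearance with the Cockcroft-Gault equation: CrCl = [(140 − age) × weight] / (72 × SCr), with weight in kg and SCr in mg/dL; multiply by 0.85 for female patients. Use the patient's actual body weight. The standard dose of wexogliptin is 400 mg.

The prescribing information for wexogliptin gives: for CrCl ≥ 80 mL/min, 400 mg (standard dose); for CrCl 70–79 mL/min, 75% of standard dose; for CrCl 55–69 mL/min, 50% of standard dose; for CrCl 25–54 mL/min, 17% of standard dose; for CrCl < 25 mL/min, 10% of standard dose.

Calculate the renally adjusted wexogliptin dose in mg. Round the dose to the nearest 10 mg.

CrCl = (140 − 41) × 79 / (72 × 4.03) × 0.85 = 7821.0 / 290.16 × 0.85 ≈ 22.9 mL/min
CrCl ≈ 23 mL/min → bracket < 25 mL/min.
10% of 400 mg = 40 mg

40 mg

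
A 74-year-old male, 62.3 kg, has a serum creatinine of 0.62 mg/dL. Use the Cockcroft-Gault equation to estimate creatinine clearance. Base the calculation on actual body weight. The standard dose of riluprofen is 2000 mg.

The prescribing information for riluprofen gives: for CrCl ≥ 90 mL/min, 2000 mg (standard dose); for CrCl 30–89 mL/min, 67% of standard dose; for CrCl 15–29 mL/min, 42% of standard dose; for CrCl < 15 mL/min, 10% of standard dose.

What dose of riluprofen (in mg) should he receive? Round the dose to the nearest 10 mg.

CrCl = (140 − 74) × 62.3 / (72 × 0.62) = 4111.8 / 44.64 ≈ 92.1 mL/min
CrCl ≈ 92 mL/min → bracket ≥ 90 mL/min.
100% of 2000 mg = 2000 mg

2000 mg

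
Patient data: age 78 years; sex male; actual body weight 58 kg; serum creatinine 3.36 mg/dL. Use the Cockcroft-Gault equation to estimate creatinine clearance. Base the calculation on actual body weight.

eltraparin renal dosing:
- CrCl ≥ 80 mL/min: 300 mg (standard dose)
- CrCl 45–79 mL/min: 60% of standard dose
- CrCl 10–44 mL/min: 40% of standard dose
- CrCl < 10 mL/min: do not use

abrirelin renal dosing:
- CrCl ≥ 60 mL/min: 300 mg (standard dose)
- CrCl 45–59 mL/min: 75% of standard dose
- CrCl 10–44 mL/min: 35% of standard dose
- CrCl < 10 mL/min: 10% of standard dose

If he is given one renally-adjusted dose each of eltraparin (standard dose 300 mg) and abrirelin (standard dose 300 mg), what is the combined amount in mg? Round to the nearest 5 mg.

225 mg

CrCl = (140 − 78) × 58 / (72 × 3.36) = 3596.0 / 241.92 ≈ 14.9 mL/min
CrCl ≈ 15 mL/min.
eltraparin: 10–44 mL/min → 40% of 300 mg = 120 mg.
abrirelin: 10–44 mL/min → 35% of 300 mg = 105 mg.
Total = 120 + 105 = 225 mg.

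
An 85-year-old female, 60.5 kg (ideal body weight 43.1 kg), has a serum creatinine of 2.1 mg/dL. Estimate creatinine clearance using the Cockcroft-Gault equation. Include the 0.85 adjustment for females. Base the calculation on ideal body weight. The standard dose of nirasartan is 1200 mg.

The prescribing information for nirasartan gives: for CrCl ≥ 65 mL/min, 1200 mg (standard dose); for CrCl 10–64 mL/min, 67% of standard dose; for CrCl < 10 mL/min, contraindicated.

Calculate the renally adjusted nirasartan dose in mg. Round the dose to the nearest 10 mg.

CrCl = (140 − 85) × 43.1 / (72 × 2.1) × 0.85 = 2370.5 / 151.20 × 0.85 ≈ 13.3 mL/min
CrCl ≈ 13 mL/min → bracket 10–64 mL/min.
67% of 1200 mg = 804 mg → 800 mg

800 mg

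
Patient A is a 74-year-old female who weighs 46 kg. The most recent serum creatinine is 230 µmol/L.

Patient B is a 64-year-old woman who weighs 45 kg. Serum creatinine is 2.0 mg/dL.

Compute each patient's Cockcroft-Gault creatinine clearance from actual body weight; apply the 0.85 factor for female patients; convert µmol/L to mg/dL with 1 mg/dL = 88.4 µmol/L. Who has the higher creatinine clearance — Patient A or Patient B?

Patient A: SCr = 230 / 88.4 = 2.602 mg/dL
Patient A: CrCl = (140 − 74) × 46 / (72 × 2.602) × 0.85 = 3036.0 / 187.34 × 0.85 ≈ 13.8 mL/min
Patient B: CrCl = (140 − 64) × 45 / (72 × 2) × 0.85 = 3420.0 / 144.00 × 0.85 ≈ 20.2 mL/min
13.8 vs 20.2 mL/min → Patient B is higher.

Patient B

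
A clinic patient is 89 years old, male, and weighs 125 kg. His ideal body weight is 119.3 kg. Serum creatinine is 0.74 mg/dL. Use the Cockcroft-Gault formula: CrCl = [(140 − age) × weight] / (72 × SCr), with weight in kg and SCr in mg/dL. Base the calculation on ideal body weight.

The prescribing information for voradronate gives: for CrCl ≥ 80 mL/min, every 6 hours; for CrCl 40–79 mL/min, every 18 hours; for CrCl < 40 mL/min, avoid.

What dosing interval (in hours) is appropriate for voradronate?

CrCl = (140 − 89) × 119.3 / (72 × 0.74) = 6084.3 / 53.28 ≈ 114.2 mL/min
CrCl ≈ 114 mL/min → bracket ≥ 80 mL/min → every 6 hours.

every 6 hours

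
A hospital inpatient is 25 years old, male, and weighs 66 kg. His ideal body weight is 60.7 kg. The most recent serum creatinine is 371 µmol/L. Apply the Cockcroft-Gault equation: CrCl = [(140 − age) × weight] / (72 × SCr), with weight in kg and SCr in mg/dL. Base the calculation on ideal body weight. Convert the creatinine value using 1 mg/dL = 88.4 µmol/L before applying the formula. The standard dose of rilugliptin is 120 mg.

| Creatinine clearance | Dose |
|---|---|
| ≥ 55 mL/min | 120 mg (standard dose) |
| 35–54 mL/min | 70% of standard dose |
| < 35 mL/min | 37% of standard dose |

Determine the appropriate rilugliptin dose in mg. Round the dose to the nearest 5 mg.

45 mg

SCr = 371 / 88.4 = 4.197 mg/dL
CrCl = (140 − 25) × 60.7 / (72 × 4.197) = 6980.5 / 302.18 ≈ 23.1 mL/min
CrCl ≈ 23 mL/min → bracket < 35 mL/min.
37% of 120 mg = 44.4 mg → 45 mg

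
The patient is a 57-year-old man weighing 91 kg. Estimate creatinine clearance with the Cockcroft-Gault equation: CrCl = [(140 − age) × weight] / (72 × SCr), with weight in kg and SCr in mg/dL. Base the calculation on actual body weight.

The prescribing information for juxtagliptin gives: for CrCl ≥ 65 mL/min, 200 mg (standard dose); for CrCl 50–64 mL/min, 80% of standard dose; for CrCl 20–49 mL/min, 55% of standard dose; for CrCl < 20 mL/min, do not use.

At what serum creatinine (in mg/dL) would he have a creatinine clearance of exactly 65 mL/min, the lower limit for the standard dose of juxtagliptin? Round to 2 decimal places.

Standard dose requires CrCl ≥ 65 mL/min.
Set (140 − 57) × 91 / (72 × SCr) = 65
SCr = (140 − 57) × 91 / (72 × 65) = 1.614 mg/dL

1.61 mg/dL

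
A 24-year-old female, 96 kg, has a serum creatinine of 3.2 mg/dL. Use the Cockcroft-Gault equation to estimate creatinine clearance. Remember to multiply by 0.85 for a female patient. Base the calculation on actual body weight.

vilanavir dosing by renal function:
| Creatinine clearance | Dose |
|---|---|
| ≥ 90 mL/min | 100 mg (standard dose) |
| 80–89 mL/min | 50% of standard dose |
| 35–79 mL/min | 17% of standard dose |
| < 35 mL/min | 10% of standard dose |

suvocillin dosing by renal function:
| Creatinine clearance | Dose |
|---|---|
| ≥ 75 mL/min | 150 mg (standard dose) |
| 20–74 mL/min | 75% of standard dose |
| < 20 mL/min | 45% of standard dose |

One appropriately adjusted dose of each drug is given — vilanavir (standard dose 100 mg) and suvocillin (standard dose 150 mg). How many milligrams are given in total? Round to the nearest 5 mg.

CrCl = (140 − 24) × 96 / (72 × 3.2) × 0.85 = 11136.0 / 230.40 × 0.85 ≈ 41.1 mL/min
CrCl ≈ 41 mL/min.
vilanavir: 35–79 mL/min → 17% of 100 mg = 17 mg.
suvocillin: 20–74 mL/min → 75% of 150 mg = 112.5 mg.
Total = 17 + 112.5 = 129.5 mg.

130 mg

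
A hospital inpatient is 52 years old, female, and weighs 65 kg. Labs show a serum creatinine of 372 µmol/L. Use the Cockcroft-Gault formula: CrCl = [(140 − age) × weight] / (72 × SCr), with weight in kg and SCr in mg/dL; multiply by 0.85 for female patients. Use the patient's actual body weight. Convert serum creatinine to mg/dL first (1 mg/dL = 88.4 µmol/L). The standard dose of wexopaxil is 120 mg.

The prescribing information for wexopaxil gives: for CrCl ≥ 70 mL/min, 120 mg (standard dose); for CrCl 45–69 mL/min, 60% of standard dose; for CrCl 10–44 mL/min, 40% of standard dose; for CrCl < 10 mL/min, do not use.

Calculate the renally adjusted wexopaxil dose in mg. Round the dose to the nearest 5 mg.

50 mg

SCr = 372 / 88.4 = 4.208 mg/dL
CrCl = (140 − 52) × 65 / (72 × 4.208) × 0.85 = 5720.0 / 302.98 × 0.85 ≈ 16.0 mL/min
CrCl ≈ 16 mL/min → bracket 10–44 mL/min.
40% of 120 mg = 48 mg → 50 mg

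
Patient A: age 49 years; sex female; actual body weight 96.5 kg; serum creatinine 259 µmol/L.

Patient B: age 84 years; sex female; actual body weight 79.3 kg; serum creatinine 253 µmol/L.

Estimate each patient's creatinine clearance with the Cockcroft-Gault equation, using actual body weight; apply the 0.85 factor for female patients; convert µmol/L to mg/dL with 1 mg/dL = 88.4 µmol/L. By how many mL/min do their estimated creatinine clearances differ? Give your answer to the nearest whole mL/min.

17 mL/min

Patient A: SCr = 259 / 88.4 = 2.93 mg/dL
Patient A: CrCl = (140 − 49) × 96.5 / (72 × 2.93) × 0.85 = 8781.5 / 210.96 × 0.85 ≈ 35.4 mL/min
Patient B: SCr = 253 / 88.4 = 2.862 mg/dL
Patient B: CrCl = (140 − 84) × 79.3 / (72 × 2.862) × 0.85 = 4440.8 / 206.06 × 0.85 ≈ 18.3 mL/min
|35.4 − 18.3| = 17.1 mL/min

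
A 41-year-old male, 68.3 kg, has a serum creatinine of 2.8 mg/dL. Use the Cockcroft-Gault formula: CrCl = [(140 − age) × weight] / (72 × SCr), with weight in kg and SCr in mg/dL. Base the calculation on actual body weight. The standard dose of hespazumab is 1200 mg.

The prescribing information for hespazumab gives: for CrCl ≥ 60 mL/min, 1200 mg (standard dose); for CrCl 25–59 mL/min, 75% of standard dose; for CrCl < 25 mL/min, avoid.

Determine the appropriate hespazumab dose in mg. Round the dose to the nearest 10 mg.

CrCl = (140 − 41) × 68.3 / (72 × 2.8) = 6761.7 / 201.60 ≈ 33.5 mL/min
CrCl ≈ 34 mL/min → bracket 25–59 mL/min.
75% of 1200 mg = 900 mg

900 mg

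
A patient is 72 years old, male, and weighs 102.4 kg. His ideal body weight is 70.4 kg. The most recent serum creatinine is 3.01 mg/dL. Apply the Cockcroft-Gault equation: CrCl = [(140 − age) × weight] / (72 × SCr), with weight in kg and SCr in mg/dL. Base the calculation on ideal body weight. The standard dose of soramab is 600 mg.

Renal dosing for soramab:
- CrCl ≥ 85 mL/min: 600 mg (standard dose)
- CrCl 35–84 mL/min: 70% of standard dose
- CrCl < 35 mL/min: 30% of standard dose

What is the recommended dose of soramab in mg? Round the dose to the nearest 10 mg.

CrCl = (140 − 72) × 70.4 / (72 × 3.01) = 4787.2 / 216.72 ≈ 22.1 mL/min
CrCl ≈ 22 mL/min → bracket < 35 mL/min.
30% of 600 mg = 180 mg

180 mg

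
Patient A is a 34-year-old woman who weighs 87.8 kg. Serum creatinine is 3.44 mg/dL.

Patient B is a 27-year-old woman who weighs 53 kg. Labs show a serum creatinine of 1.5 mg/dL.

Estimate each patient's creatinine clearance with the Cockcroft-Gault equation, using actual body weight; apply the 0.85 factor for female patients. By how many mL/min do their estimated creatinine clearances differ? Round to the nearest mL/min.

15 mL/min

Patient A: CrCl = (140 − 34) × 87.8 / (72 × 3.44) × 0.85 = 9306.8 / 247.68 × 0.85 ≈ 31.9 mL/min
Patient B: CrCl = (140 − 27) × 53 / (72 × 1.5) × 0.85 = 5989.0 / 108.00 × 0.85 ≈ 47.1 mL/min
|31.9 − 47.1| = 15.2 mL/min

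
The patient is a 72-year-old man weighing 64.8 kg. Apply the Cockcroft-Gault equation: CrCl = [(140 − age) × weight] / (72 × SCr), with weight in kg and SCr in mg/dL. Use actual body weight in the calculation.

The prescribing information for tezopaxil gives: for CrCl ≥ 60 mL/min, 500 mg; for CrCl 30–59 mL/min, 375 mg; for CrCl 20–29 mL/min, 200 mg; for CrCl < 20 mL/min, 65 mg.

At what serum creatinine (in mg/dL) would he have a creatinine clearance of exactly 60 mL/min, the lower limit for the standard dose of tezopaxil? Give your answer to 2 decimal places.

Standard dose requires CrCl ≥ 60 mL/min.
Set (140 − 72) × 64.8 / (72 × SCr) = 60
SCr = (140 − 72) × 64.8 / (72 × 60) = 1.020 mg/dL

1.02 mg/dL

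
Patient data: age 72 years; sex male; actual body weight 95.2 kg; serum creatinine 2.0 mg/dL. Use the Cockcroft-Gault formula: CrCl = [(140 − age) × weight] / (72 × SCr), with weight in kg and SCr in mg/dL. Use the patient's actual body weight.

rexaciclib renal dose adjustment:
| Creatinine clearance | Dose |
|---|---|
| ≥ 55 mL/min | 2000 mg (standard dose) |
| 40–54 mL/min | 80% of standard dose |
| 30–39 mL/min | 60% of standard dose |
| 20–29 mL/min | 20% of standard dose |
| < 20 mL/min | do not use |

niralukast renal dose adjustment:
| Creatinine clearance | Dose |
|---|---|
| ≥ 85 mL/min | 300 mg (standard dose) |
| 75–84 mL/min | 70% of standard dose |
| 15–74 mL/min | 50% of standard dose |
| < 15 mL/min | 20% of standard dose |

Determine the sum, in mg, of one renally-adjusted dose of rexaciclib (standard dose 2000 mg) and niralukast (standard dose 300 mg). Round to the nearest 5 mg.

1750 mg

CrCl = (140 − 72) × 95.2 / (72 × 2) = 6473.6 / 144.00 ≈ 45.0 mL/min
CrCl ≈ 45 mL/min.
rexaciclib: 40–54 mL/min → 80% of 2000 mg = 1600 mg.
niralukast: 15–74 mL/min → 50% of 300 mg = 150 mg.
Total = 1600 + 150 = 1750 mg.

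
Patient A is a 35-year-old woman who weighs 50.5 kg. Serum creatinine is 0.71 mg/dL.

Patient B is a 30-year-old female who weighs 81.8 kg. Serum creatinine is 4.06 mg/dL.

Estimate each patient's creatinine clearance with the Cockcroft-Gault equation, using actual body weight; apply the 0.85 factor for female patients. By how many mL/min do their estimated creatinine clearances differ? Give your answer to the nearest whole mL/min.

62 mL/min

Patient A: CrCl = (140 − 35) × 50.5 / (72 × 0.71) × 0.85 = 5302.5 / 51.12 × 0.85 ≈ 88.2 mL/min
Patient B: CrCl = (140 − 30) × 81.8 / (72 × 4.06) × 0.85 = 8998.0 / 292.32 × 0.85 ≈ 26.2 mL/min
|88.2 − 26.2| = 62.0 mL/min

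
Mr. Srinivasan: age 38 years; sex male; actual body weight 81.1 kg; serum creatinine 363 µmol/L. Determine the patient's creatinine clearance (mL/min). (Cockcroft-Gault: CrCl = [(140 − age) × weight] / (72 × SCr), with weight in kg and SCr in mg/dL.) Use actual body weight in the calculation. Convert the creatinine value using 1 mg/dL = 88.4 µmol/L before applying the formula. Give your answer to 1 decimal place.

28.0 mL/min

SCr = 363 / 88.4 = 4.106 mg/dL
CrCl = (140 − 38) × 81.1 / (72 × 4.106) = 8272.2 / 295.63 ≈ 28.0 mL/min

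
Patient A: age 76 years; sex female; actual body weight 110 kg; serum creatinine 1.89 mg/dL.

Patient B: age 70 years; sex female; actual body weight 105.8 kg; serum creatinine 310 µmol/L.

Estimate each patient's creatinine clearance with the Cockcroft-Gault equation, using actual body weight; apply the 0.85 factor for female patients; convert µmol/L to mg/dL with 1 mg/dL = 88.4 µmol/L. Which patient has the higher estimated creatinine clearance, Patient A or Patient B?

Patient A: CrCl = (140 − 76) × 110 / (72 × 1.89) × 0.85 = 7040.0 / 136.08 × 0.85 ≈ 44.0 mL/min
Patient B: SCr = 310 / 88.4 = 3.507 mg/dL
Patient B: CrCl = (140 − 70) × 105.8 / (72 × 3.507) × 0.85 = 7406.0 / 252.50 × 0.85 ≈ 24.9 mL/min
44.0 vs 24.9 mL/min → Patient A is higher.

Patient A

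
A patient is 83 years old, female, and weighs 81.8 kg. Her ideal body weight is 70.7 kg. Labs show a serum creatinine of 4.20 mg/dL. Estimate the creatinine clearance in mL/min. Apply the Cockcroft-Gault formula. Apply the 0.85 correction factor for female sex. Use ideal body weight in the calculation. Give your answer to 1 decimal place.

CrCl = (140 − 83) × 70.7 / (72 × 4.2) × 0.85 = 4029.9 / 302.40 × 0.85 ≈ 11.3 mL/min

11.3 mL/min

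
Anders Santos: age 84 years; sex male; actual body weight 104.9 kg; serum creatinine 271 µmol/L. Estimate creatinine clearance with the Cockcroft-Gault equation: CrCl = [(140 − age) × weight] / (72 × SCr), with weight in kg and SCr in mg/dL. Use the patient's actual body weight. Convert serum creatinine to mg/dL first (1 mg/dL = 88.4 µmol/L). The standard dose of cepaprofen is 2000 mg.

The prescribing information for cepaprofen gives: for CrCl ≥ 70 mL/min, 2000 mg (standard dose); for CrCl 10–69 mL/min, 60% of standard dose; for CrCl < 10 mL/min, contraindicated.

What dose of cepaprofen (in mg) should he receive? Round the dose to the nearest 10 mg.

SCr = 271 / 88.4 = 3.066 mg/dL
CrCl = (140 − 84) × 104.9 / (72 × 3.066) = 5874.4 / 220.75 ≈ 26.6 mL/min
CrCl ≈ 27 mL/min → bracket 10–69 mL/min.
60% of 2000 mg = 1200 mg

1200 mg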